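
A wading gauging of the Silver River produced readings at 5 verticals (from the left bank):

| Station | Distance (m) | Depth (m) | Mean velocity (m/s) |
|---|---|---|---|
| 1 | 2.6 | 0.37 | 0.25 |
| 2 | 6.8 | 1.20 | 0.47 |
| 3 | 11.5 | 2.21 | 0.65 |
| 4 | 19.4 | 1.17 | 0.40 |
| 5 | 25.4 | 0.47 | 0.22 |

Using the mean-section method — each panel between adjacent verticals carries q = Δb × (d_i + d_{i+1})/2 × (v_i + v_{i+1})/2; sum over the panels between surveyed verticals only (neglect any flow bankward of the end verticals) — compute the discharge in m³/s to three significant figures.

Panel 1-2: Δb = 4.2 m, d̄ = (0.37+1.20)/2 = 0.785, v̄ = (0.25+0.47)/2 = 0.36 → q = 4.2×0.785×0.36 = 1.187 m³/s
Panel 2-3: Δb = 4.7 m, d̄ = (1.20+2.21)/2 = 1.705, v̄ = (0.47+0.65)/2 = 0.56 → q = 4.7×1.705×0.56 = 4.488 m³/s
Panel 3-4: Δb = 7.9 m, d̄ = (2.21+1.17)/2 = 1.69, v̄ = (0.65+0.40)/2 = 0.525 → q = 7.9×1.69×0.525 = 7.009 m³/s
Panel 4-5: Δb = 6 m, d̄ = (1.17+0.47)/2 = 0.82, v̄ = (0.40+0.22)/2 = 0.31 → q = 6×0.82×0.31 = 1.525 m³/s
Q = Σ q = 14.21 m³/s

14.2 m³/s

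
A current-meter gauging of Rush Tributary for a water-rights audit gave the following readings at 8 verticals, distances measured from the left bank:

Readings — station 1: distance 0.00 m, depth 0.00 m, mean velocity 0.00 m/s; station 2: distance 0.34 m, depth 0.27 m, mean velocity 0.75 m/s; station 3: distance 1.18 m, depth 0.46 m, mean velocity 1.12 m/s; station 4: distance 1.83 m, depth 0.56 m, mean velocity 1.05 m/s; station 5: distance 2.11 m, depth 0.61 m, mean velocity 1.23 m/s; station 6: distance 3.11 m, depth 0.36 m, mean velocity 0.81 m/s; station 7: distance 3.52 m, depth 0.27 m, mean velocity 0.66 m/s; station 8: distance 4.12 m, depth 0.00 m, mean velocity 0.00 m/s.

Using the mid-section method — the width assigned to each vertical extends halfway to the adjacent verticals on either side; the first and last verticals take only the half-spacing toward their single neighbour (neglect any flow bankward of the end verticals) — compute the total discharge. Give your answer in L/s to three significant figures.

w_2 = (1.18 − 0.00)/2 = 0.59 m; q_2 = 0.75 × 0.27 × 0.59 = 0.1195 m³/s
w_3 = (1.83 − 0.34)/2 = 0.745 m; q_3 = 1.12 × 0.46 × 0.745 = 0.3838 m³/s
w_4 = (2.11 − 1.18)/2 = 0.465 m; q_4 = 1.05 × 0.56 × 0.465 = 0.2734 m³/s
w_5 = (3.11 − 1.83)/2 = 0.64 m; q_5 = 1.23 × 0.61 × 0.64 = 0.4802 m³/s
w_6 = (3.52 − 2.11)/2 = 0.705 m; q_6 = 0.81 × 0.36 × 0.705 = 0.2056 m³/s
w_7 = (4.12 − 3.11)/2 = 0.505 m; q_7 = 0.66 × 0.27 × 0.505 = 0.08999 m³/s
Stations 1, 8 contribute zero (depth or velocity is 0).
Q = Σ qᵢ = 1.552 m³/s
= 1.552 × 1000 = 1552 L/s

1550 L/s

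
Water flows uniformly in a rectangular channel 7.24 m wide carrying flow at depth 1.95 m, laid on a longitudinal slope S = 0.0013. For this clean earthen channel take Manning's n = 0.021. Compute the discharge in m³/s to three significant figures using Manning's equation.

A = b·y = 7.24 × 1.95 = 14.12 m²
P = b + 2y = 7.24 + 2×1.95 = 11.14 m
R = A/P = 14.12/11.14 = 1.267 m
Q = (1/n)·A·R^(2/3)·S^(1/2) = (1/0.021) × 14.12 × 1.267^(2/3) × 0.0013^(1/2) = 28.39 m³/s

28.4 m³/s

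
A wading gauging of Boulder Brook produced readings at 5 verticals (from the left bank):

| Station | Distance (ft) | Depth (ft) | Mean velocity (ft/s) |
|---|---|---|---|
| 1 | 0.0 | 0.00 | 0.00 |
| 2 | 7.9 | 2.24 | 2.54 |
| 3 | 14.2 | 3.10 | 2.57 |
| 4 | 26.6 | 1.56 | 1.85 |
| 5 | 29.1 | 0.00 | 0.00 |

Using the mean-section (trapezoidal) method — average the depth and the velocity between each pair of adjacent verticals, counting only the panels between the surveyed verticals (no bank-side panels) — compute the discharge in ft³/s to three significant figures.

120 ft³/s

Panel 1-2: Δb = 7.9 ft, d̄ = (0.00+2.24)/2 = 1.12, v̄ = (0.00+2.54)/2 = 1.27 → q = 7.9×1.12×1.27 = 11.24 ft³/s
Panel 2-3: Δb = 6.3 ft, d̄ = (2.24+3.10)/2 = 2.67, v̄ = (2.54+2.57)/2 = 2.555 → q = 6.3×2.67×2.555 = 42.98 ft³/s
Panel 3-4: Δb = 12.4 ft, d̄ = (3.10+1.56)/2 = 2.33, v̄ = (2.57+1.85)/2 = 2.21 → q = 12.4×2.33×2.21 = 63.85 ft³/s
Panel 4-5: Δb = 2.5 ft, d̄ = (1.56+0.00)/2 = 0.78, v̄ = (1.85+0.00)/2 = 0.925 → q = 2.5×0.78×0.925 = 1.804 ft³/s
Q = Σ q = 119.9 ft³/s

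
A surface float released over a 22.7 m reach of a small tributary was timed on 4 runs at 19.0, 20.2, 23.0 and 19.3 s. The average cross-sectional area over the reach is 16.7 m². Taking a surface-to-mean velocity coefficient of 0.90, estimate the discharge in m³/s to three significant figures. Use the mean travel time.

t̄ = (19.0 + 20.2 + 23.0 + 19.3) / 4 = 20.375 s
v_surface = L / t̄ = 22.7 / 20.375 = 1.114 m/s
v_mean = 0.90 × 1.114 = 1.003 m/s
Q = A × v_mean = 16.7 × 1.003 = 16.75 m³/s

16.7 m³/s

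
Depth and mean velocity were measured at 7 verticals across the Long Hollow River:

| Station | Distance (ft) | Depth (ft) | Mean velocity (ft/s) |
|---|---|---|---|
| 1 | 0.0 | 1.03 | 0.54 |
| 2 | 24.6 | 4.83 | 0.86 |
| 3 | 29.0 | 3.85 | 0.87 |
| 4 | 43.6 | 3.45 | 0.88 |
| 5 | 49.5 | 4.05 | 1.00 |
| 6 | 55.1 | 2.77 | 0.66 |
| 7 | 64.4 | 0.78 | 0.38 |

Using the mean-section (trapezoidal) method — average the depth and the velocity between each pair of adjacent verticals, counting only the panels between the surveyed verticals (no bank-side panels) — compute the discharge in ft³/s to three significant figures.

159 ft³/s

Panel 1-2: Δb = 24.6 ft, d̄ = (1.03+4.83)/2 = 2.93, v̄ = (0.54+0.86)/2 = 0.7 → q = 24.6×2.93×0.7 = 50.45 ft³/s
Panel 2-3: Δb = 4.4 ft, d̄ = (4.83+3.85)/2 = 4.34, v̄ = (0.86+0.87)/2 = 0.865 → q = 4.4×4.34×0.865 = 16.52 ft³/s
Panel 3-4: Δb = 14.6 ft, d̄ = (3.85+3.45)/2 = 3.65, v̄ = (0.87+0.88)/2 = 0.875 → q = 14.6×3.65×0.875 = 46.63 ft³/s
Panel 4-5: Δb = 5.9 ft, d̄ = (3.45+4.05)/2 = 3.75, v̄ = (0.88+1.00)/2 = 0.94 → q = 5.9×3.75×0.94 = 20.80 ft³/s
Panel 5-6: Δb = 5.6 ft, d̄ = (4.05+2.77)/2 = 3.41, v̄ = (1.00+0.66)/2 = 0.83 → q = 5.6×3.41×0.83 = 15.85 ft³/s
Panel 6-7: Δb = 9.3 ft, d̄ = (2.77+0.78)/2 = 1.775, v̄ = (0.66+0.38)/2 = 0.52 → q = 9.3×1.775×0.52 = 8.584 ft³/s
Q = Σ q = 158.8 ft³/s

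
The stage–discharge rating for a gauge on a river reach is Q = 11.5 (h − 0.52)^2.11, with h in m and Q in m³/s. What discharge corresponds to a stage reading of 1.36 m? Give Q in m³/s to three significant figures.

7.96 m³/s

Q = 11.5 × (1.36 − 0.52)^2.11 = 11.5 × 0.84^2.11 = 7.960 m³/s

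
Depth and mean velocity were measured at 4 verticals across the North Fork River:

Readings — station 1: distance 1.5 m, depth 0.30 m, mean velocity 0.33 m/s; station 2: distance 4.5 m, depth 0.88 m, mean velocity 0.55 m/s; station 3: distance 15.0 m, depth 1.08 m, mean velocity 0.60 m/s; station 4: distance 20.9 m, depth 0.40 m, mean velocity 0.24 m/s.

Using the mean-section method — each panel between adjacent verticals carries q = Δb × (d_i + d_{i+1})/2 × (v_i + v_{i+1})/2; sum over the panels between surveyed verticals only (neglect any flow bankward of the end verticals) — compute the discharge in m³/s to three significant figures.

Panel 1-2: Δb = 3 m, d̄ = (0.30+0.88)/2 = 0.59, v̄ = (0.33+0.55)/2 = 0.44 → q = 3×0.59×0.44 = 0.7788 m³/s
Panel 2-3: Δb = 10.5 m, d̄ = (0.88+1.08)/2 = 0.98, v̄ = (0.55+0.60)/2 = 0.575 → q = 10.5×0.98×0.575 = 5.917 m³/s
Panel 3-4: Δb = 5.9 m, d̄ = (1.08+0.40)/2 = 0.74, v̄ = (0.60+0.24)/2 = 0.42 → q = 5.9×0.74×0.42 = 1.834 m³/s
Q = Σ q = 8.529 m³/s

8.53 m³/s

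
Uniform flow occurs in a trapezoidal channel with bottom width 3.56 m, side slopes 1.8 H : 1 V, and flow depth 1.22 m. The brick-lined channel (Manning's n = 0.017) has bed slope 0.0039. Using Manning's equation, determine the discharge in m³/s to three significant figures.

22.6 m³/s

A = (b + z·y)·y = (3.56 + 1.8×1.22)×1.22 = 7.022 m²
P = b + 2y√(1+z²) = 3.56 + 2×1.22×√(1+1.8²) = 8.584 m
R = A/P = 7.022/8.584 = 0.8180 m
Q = (1/n)·A·R^(2/3)·S^(1/2) = (1/0.017) × 7.022 × 0.8180^(2/3) × 0.0039^(1/2) = 22.56 m³/s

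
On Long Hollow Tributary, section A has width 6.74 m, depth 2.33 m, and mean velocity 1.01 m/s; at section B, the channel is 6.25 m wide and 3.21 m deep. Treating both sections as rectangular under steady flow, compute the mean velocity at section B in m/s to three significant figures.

Q = A₁V₁ = (6.74×2.33) × 1.01 = 15.86 m³/s
A₂ = 6.25 × 3.21 = 20.06 m²
V₂ = Q/A₂ = 15.86/20.06 = 0.7906 m/s

0.791 m/s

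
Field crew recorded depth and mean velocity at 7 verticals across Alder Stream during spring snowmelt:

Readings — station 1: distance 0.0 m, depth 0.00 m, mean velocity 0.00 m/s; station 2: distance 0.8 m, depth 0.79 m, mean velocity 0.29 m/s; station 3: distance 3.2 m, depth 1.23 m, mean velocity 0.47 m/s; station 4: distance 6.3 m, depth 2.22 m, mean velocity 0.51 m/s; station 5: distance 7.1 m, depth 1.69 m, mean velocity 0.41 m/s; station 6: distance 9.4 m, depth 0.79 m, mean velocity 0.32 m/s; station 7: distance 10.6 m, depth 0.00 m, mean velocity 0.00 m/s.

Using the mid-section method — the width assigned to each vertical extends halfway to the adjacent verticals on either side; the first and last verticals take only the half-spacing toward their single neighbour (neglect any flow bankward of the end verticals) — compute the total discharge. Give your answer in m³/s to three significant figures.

w_2 = (3.2 − 0.0)/2 = 1.6 m; q_2 = 0.29 × 0.79 × 1.6 = 0.3666 m³/s
w_3 = (6.3 − 0.8)/2 = 2.75 m; q_3 = 0.47 × 1.23 × 2.75 = 1.590 m³/s
w_4 = (7.1 − 3.2)/2 = 1.95 m; q_4 = 0.51 × 2.22 × 1.95 = 2.208 m³/s
w_5 = (9.4 − 6.3)/2 = 1.55 m; q_5 = 0.41 × 1.69 × 1.55 = 1.074 m³/s
w_6 = (10.6 − 7.1)/2 = 1.75 m; q_6 = 0.32 × 0.79 × 1.75 = 0.4424 m³/s
Stations 1, 7 contribute zero (depth or velocity is 0).
Q = Σ qᵢ = 5.681 m³/s

5.68 m³/s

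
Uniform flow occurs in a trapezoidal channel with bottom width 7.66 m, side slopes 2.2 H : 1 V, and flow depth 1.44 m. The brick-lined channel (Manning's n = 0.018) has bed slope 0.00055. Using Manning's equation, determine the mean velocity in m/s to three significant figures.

1.36 m/s

A = (b + z·y)·y = (7.66 + 2.2×1.44)×1.44 = 15.59 m²
P = b + 2y√(1+z²) = 7.66 + 2×1.44×√(1+2.2²) = 14.62 m
R = A/P = 15.59/14.62 = 1.067 m
Q = (1/n)·A·R^(2/3)·S^(1/2) = (1/0.018) × 15.59 × 1.067^(2/3) × 0.00055^(1/2) = 21.21 m³/s
V = Q/A = 21.21/15.59 = 1.360 m/s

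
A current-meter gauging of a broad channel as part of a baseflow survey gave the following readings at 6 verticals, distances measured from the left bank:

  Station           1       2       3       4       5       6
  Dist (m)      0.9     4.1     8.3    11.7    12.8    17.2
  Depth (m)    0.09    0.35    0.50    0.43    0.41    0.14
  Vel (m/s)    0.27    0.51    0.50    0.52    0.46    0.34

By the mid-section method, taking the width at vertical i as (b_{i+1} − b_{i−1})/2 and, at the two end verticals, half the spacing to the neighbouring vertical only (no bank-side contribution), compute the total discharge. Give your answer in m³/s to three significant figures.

w_1 = (4.1 − 0.9)/2 = 1.6 m; q_1 = 0.27 × 0.09 × 1.6 = 0.03888 m³/s
w_2 = (8.3 − 0.9)/2 = 3.7 m; q_2 = 0.51 × 0.35 × 3.7 = 0.6605 m³/s
w_3 = (11.7 − 4.1)/2 = 3.8 m; q_3 = 0.50 × 0.50 × 3.8 = 0.9500 m³/s
w_4 = (12.8 − 8.3)/2 = 2.25 m; q_4 = 0.52 × 0.43 × 2.25 = 0.5031 m³/s
w_5 = (17.2 − 11.7)/2 = 2.75 m; q_5 = 0.46 × 0.41 × 2.75 = 0.5187 m³/s
w_6 = (17.2 − 12.8)/2 = 2.2 m; q_6 = 0.34 × 0.14 × 2.2 = 0.1047 m³/s
Q = Σ qᵢ = 2.776 m³/s

2.78 m³/s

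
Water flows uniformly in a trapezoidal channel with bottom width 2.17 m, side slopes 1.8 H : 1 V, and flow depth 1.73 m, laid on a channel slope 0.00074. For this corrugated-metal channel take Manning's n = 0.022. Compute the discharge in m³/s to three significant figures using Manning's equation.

A = (b + z·y)·y = (2.17 + 1.8×1.73)×1.73 = 9.141 m²
P = b + 2y√(1+z²) = 2.17 + 2×1.73×√(1+1.8²) = 9.295 m
R = A/P = 9.141/9.295 = 0.9835 m
Q = (1/n)·A·R^(2/3)·S^(1/2) = (1/0.022) × 9.141 × 0.9835^(2/3) × 0.00074^(1/2) = 11.18 m³/s

11.2 m³/s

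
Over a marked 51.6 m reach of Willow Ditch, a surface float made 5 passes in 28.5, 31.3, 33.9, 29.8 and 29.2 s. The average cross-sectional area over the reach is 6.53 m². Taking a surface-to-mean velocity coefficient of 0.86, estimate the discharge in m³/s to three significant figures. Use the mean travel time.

9.49 m³/s

t̄ = (28.5 + 31.3 + 33.9 + 29.8 + 29.2) / 5 = 30.54 s
v_surface = L / t̄ = 51.6 / 30.54 = 1.690 m/s
v_mean = 0.86 × 1.690 = 1.453 m/s
Q = A × v_mean = 6.53 × 1.453 = 9.488 m³/s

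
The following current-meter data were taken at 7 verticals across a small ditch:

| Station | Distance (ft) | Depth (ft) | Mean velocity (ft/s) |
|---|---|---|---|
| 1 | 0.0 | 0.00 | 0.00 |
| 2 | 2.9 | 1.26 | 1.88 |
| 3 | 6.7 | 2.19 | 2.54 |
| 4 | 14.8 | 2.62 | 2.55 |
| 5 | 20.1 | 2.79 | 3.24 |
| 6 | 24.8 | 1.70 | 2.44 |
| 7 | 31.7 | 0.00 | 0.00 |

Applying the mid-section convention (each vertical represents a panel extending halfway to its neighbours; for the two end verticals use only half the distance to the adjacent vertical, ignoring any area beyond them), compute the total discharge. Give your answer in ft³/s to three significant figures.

w_2 = (6.7 − 0.0)/2 = 3.35 ft; q_2 = 1.88 × 1.26 × 3.35 = 7.935 ft³/s
w_3 = (14.8 − 2.9)/2 = 5.95 ft; q_3 = 2.54 × 2.19 × 5.95 = 33.10 ft³/s
w_4 = (20.1 − 6.7)/2 = 6.7 ft; q_4 = 2.55 × 2.62 × 6.7 = 44.76 ft³/s
w_5 = (24.8 − 14.8)/2 = 5 ft; q_5 = 3.24 × 2.79 × 5 = 45.20 ft³/s
w_6 = (31.7 − 20.1)/2 = 5.8 ft; q_6 = 2.44 × 1.70 × 5.8 = 24.06 ft³/s
Stations 1, 7 contribute zero (depth or velocity is 0).
Q = Σ qᵢ = 155.1 ft³/s

155 ft³/s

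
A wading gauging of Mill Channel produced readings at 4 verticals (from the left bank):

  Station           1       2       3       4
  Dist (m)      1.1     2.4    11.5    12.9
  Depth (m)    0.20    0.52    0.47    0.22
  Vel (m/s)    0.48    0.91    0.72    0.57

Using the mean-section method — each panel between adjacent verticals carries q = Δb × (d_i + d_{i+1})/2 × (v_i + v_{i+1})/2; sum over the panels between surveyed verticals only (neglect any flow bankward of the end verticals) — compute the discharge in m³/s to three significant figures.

4.31 m³/s

Panel 1-2: Δb = 1.3 m, d̄ = (0.20+0.52)/2 = 0.36, v̄ = (0.48+0.91)/2 = 0.695 → q = 1.3×0.36×0.695 = 0.3253 m³/s
Panel 2-3: Δb = 9.1 m, d̄ = (0.52+0.47)/2 = 0.495, v̄ = (0.91+0.72)/2 = 0.815 → q = 9.1×0.495×0.815 = 3.671 m³/s
Panel 3-4: Δb = 1.4 m, d̄ = (0.47+0.22)/2 = 0.345, v̄ = (0.72+0.57)/2 = 0.645 → q = 1.4×0.345×0.645 = 0.3115 m³/s
Q = Σ q = 4.308 m³/s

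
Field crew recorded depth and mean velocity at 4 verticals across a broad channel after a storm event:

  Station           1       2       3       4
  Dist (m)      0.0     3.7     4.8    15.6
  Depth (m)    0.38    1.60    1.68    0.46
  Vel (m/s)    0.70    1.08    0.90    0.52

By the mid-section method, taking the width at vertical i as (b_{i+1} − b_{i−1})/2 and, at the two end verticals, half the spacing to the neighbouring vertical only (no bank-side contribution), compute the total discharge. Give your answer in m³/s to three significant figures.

14.9 m³/s

w_1 = (3.7 − 0.0)/2 = 1.85 m; q_1 = 0.70 × 0.38 × 1.85 = 0.4921 m³/s
w_2 = (4.8 − 0.0)/2 = 2.4 m; q_2 = 1.08 × 1.60 × 2.4 = 4.147 m³/s
w_3 = (15.6 − 3.7)/2 = 5.95 m; q_3 = 0.90 × 1.68 × 5.95 = 8.996 m³/s
w_4 = (15.6 − 4.8)/2 = 5.4 m; q_4 = 0.52 × 0.46 × 5.4 = 1.292 m³/s
Q = Σ qᵢ = 14.93 m³/s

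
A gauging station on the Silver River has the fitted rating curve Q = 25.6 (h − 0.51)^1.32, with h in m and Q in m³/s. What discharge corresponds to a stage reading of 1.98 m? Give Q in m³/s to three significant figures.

42.6 m³/s

Q = 25.6 × (1.98 − 0.51)^1.32 = 25.6 × 1.47^1.32 = 42.57 m³/s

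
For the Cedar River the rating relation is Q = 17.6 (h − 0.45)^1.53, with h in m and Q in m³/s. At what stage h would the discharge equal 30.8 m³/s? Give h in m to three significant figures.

1.89 m

h − h₀ = (Q/C)^(1/b) = (30.8/17.6)^(1/1.53) = 1.442 m
h = 0.45 + 1.442 = 1.892 m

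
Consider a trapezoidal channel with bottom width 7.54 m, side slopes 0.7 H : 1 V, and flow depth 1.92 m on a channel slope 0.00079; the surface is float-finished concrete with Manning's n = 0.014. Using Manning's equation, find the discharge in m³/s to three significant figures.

A = (b + z·y)·y = (7.54 + 0.7×1.92)×1.92 = 17.06 m²
P = b + 2y√(1+z²) = 7.54 + 2×1.92×√(1+0.7²) = 12.23 m
R = A/P = 17.06/12.23 = 1.395 m
Q = (1/n)·A·R^(2/3)·S^(1/2) = (1/0.014) × 17.06 × 1.395^(2/3) × 0.00079^(1/2) = 42.75 m³/s

42.8 m³/s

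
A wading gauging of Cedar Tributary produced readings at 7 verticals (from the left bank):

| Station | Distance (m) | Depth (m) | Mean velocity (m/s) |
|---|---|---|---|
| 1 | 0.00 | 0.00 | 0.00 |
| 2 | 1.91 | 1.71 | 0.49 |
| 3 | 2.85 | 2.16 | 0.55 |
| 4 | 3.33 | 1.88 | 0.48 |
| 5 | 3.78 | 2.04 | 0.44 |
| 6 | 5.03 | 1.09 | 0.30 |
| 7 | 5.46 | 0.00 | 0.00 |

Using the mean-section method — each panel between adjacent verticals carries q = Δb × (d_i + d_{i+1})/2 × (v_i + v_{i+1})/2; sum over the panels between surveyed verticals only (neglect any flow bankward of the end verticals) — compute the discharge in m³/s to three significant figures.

Panel 1-2: Δb = 1.91 m, d̄ = (0.00+1.71)/2 = 0.855, v̄ = (0.00+0.49)/2 = 0.245 → q = 1.91×0.855×0.245 = 0.4001 m³/s
Panel 2-3: Δb = 0.94 m, d̄ = (1.71+2.16)/2 = 1.935, v̄ = (0.49+0.55)/2 = 0.52 → q = 0.94×1.935×0.52 = 0.9458 m³/s
Panel 3-4: Δb = 0.48 m, d̄ = (2.16+1.88)/2 = 2.02, v̄ = (0.55+0.48)/2 = 0.515 → q = 0.48×2.02×0.515 = 0.4993 m³/s
Panel 4-5: Δb = 0.45 m, d̄ = (1.88+2.04)/2 = 1.96, v̄ = (0.48+0.44)/2 = 0.46 → q = 0.45×1.96×0.46 = 0.4057 m³/s
Panel 5-6: Δb = 1.25 m, d̄ = (2.04+1.09)/2 = 1.565, v̄ = (0.44+0.30)/2 = 0.37 → q = 1.25×1.565×0.37 = 0.7238 m³/s
Panel 6-7: Δb = 0.43 m, d̄ = (1.09+0.00)/2 = 0.545, v̄ = (0.30+0.00)/2 = 0.15 → q = 0.43×0.545×0.15 = 0.03515 m³/s
Q = Σ q = 3.010 m³/s

3.01 m³/s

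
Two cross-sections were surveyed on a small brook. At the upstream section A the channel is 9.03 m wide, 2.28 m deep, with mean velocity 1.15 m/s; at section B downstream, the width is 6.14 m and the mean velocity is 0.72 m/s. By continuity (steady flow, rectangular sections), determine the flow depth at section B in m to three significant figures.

Q = A₁V₁ = (9.03×2.28) × 1.15 = 23.68 m³/s
d₂ = Q/(b₂ V₂) = 23.68/(6.14×0.72) = 5.356 m

5.36 m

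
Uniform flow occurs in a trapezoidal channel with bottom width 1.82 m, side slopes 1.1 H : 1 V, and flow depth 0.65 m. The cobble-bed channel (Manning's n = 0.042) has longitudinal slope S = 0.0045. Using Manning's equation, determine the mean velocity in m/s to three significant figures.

A = (b + z·y)·y = (1.82 + 1.1×0.65)×0.65 = 1.648 m²
P = b + 2y√(1+z²) = 1.82 + 2×0.65×√(1+1.1²) = 3.753 m
R = A/P = 1.648/3.753 = 0.4391 m
Q = (1/n)·A·R^(2/3)·S^(1/2) = (1/0.042) × 1.648 × 0.4391^(2/3) × 0.0045^(1/2) = 1.520 m³/s
V = Q/A = 1.520/1.648 = 0.9227 m/s

0.923 m/s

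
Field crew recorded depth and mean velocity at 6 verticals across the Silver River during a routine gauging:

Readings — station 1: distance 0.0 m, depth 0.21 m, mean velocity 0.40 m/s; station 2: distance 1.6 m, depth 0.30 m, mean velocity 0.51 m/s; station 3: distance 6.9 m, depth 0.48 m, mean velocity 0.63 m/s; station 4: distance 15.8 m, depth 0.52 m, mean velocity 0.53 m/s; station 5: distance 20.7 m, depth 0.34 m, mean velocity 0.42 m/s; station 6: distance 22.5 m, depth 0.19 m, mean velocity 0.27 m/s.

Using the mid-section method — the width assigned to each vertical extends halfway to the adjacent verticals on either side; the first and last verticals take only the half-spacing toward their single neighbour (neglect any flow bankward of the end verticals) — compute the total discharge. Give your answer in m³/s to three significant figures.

w_1 = (1.6 − 0.0)/2 = 0.8 m; q_1 = 0.40 × 0.21 × 0.8 = 0.06720 m³/s
w_2 = (6.9 − 0.0)/2 = 3.45 m; q_2 = 0.51 × 0.30 × 3.45 = 0.5279 m³/s
w_3 = (15.8 − 1.6)/2 = 7.1 m; q_3 = 0.63 × 0.48 × 7.1 = 2.147 m³/s
w_4 = (20.7 − 6.9)/2 = 6.9 m; q_4 = 0.53 × 0.52 × 6.9 = 1.902 m³/s
w_5 = (22.5 − 15.8)/2 = 3.35 m; q_5 = 0.42 × 0.34 × 3.35 = 0.4784 m³/s
w_6 = (22.5 − 20.7)/2 = 0.9 m; q_6 = 0.27 × 0.19 × 0.9 = 0.04617 m³/s
Q = Σ qᵢ = 5.168 m³/s

5.17 m³/s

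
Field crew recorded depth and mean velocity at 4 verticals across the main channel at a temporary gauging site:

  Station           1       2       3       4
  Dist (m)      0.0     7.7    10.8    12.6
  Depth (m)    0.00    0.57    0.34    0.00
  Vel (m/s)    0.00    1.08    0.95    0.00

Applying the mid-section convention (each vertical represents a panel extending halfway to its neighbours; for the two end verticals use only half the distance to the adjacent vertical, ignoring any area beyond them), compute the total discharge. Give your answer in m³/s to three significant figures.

w_2 = (10.8 − 0.0)/2 = 5.4 m; q_2 = 1.08 × 0.57 × 5.4 = 3.324 m³/s
w_3 = (12.6 − 7.7)/2 = 2.45 m; q_3 = 0.95 × 0.34 × 2.45 = 0.7914 m³/s
Stations 1, 4 contribute zero (depth or velocity is 0).
Q = Σ qᵢ = 4.116 m³/s

4.12 m³/s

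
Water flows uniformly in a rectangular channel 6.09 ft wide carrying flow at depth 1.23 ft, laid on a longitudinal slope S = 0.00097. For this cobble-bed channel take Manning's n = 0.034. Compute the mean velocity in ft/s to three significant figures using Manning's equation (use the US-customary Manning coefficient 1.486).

A = b·y = 6.09 × 1.23 = 7.491 ft²
P = b + 2y = 6.09 + 2×1.23 = 8.550 ft
R = A/P = 7.491/8.550 = 0.8761 ft
Q = (1.486/n)·A·R^(2/3)·S^(1/2) = (1.486/0.034) × 7.491 × 0.8761^(2/3) × 0.00097^(1/2) = 9.336 ft³/s
V = Q/A = 9.336/7.491 = 1.246 ft/s

1.25 ft/s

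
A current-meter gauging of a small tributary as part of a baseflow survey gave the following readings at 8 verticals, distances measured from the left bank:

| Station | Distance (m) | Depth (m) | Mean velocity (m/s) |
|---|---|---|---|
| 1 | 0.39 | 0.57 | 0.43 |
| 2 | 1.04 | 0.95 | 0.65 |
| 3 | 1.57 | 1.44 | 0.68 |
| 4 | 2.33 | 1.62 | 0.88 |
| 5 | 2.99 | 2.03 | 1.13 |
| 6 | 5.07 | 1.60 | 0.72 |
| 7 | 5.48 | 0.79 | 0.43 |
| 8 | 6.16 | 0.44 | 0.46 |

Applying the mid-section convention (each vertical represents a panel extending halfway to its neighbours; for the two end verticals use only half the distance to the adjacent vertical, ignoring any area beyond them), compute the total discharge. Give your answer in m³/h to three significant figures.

w_1 = (1.04 − 0.39)/2 = 0.325 m; q_1 = 0.43 × 0.57 × 0.325 = 0.07966 m³/s
w_2 = (1.57 − 0.39)/2 = 0.59 m; q_2 = 0.65 × 0.95 × 0.59 = 0.3643 m³/s
w_3 = (2.33 − 1.04)/2 = 0.645 m; q_3 = 0.68 × 1.44 × 0.645 = 0.6316 m³/s
w_4 = (2.99 − 1.57)/2 = 0.71 m; q_4 = 0.88 × 1.62 × 0.71 = 1.012 m³/s
w_5 = (5.07 − 2.33)/2 = 1.37 m; q_5 = 1.13 × 2.03 × 1.37 = 3.143 m³/s
w_6 = (5.48 − 2.99)/2 = 1.245 m; q_6 = 0.72 × 1.60 × 1.245 = 1.434 m³/s
w_7 = (6.16 − 5.07)/2 = 0.545 m; q_7 = 0.43 × 0.79 × 0.545 = 0.1851 m³/s
w_8 = (6.16 − 5.48)/2 = 0.34 m; q_8 = 0.46 × 0.44 × 0.34 = 0.06882 m³/s
Q = Σ qᵢ = 6.919 m³/s
= 6.919 × 3600 = 24910 m³/h

24900 m³/h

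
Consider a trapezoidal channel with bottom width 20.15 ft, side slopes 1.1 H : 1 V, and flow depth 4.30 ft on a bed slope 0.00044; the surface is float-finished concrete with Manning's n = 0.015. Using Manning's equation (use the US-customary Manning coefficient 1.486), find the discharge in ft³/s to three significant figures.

A = (b + z·y)·y = (20.15 + 1.1×4.30)×4.30 = 107.0 ft²
P = b + 2y√(1+z²) = 20.15 + 2×4.30×√(1+1.1²) = 32.93 ft
R = A/P = 107.0/32.93 = 3.248 ft
Q = (1.486/n)·A·R^(2/3)·S^(1/2) = (1.486/0.015) × 107.0 × 3.248^(2/3) × 0.00044^(1/2) = 487.6 ft³/s

488 ft³/s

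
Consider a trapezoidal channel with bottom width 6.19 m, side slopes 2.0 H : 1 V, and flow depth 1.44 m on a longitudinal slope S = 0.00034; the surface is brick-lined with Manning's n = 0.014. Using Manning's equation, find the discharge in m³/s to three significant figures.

A = (b + z·y)·y = (6.19 + 2.0×1.44)×1.44 = 13.06 m²
P = b + 2y√(1+z²) = 6.19 + 2×1.44×√(1+2.0²) = 12.63 m
R = A/P = 13.06/12.63 = 1.034 m
Q = (1/n)·A·R^(2/3)·S^(1/2) = (1/0.014) × 13.06 × 1.034^(2/3) × 0.00034^(1/2) = 17.59 m³/s

17.6 m³/s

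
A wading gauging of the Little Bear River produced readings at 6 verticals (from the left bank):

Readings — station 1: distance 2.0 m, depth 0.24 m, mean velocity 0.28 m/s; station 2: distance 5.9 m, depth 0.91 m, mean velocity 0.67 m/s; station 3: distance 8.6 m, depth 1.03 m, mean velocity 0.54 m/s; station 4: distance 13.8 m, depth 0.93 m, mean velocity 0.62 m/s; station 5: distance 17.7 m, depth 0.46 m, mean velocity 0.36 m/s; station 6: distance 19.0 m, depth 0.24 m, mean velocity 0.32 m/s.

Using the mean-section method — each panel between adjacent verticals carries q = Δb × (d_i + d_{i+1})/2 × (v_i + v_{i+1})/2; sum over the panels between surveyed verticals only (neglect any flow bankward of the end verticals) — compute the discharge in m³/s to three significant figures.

7.09 m³/s

Panel 1-2: Δb = 3.9 m, d̄ = (0.24+0.91)/2 = 0.575, v̄ = (0.28+0.67)/2 = 0.475 → q = 3.9×0.575×0.475 = 1.065 m³/s
Panel 2-3: Δb = 2.7 m, d̄ = (0.91+1.03)/2 = 0.97, v̄ = (0.67+0.54)/2 = 0.605 → q = 2.7×0.97×0.605 = 1.584 m³/s
Panel 3-4: Δb = 5.2 m, d̄ = (1.03+0.93)/2 = 0.98, v̄ = (0.54+0.62)/2 = 0.58 → q = 5.2×0.98×0.58 = 2.956 m³/s
Panel 4-5: Δb = 3.9 m, d̄ = (0.93+0.46)/2 = 0.695, v̄ = (0.62+0.36)/2 = 0.49 → q = 3.9×0.695×0.49 = 1.328 m³/s
Panel 5-6: Δb = 1.3 m, d̄ = (0.46+0.24)/2 = 0.35, v̄ = (0.36+0.32)/2 = 0.34 → q = 1.3×0.35×0.34 = 0.1547 m³/s
Q = Σ q = 7.088 m³/s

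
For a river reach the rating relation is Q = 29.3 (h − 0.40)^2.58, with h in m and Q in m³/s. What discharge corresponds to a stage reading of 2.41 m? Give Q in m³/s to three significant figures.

177 m³/s

Q = 29.3 × (2.41 − 0.40)^2.58 = 29.3 × 2.01^2.58 = 177.5 m³/s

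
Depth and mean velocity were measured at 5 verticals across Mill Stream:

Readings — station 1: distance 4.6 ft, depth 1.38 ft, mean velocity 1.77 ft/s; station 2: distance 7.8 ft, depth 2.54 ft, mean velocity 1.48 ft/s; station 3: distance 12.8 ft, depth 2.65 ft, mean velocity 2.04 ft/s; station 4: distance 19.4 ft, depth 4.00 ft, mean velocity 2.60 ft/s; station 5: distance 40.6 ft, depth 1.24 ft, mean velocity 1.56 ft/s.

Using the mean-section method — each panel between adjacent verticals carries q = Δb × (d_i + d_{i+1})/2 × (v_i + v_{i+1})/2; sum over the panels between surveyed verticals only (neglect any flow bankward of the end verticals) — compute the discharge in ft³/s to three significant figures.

199 ft³/s

Panel 1-2: Δb = 3.2 ft, d̄ = (1.38+2.54)/2 = 1.96, v̄ = (1.77+1.48)/2 = 1.625 → q = 3.2×1.96×1.625 = 10.19 ft³/s
Panel 2-3: Δb = 5 ft, d̄ = (2.54+2.65)/2 = 2.595, v̄ = (1.48+2.04)/2 = 1.76 → q = 5×2.595×1.76 = 22.84 ft³/s
Panel 3-4: Δb = 6.6 ft, d̄ = (2.65+4.00)/2 = 3.325, v̄ = (2.04+2.60)/2 = 2.32 → q = 6.6×3.325×2.32 = 50.91 ft³/s
Panel 4-5: Δb = 21.2 ft, d̄ = (4.00+1.24)/2 = 2.62, v̄ = (2.60+1.56)/2 = 2.08 → q = 21.2×2.62×2.08 = 115.5 ft³/s
Q = Σ q = 199.5 ft³/s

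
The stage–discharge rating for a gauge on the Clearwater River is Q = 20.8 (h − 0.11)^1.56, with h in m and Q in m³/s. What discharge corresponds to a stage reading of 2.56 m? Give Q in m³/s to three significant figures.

84.2 m³/s

Q = 20.8 × (2.56 − 0.11)^1.56 = 20.8 × 2.45^1.56 = 84.17 m³/s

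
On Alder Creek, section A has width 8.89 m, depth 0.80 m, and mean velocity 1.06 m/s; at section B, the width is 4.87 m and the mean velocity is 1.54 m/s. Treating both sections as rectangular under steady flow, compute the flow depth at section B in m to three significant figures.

Q = A₁V₁ = (8.89×0.80) × 1.06 = 7.539 m³/s
d₂ = Q/(b₂ V₂) = 7.539/(4.87×1.54) = 1.005 m

1.01 m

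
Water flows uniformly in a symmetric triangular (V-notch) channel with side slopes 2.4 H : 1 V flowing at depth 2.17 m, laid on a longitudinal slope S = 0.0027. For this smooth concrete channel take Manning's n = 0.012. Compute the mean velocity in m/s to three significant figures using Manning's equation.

A = z·y² = 2.4×2.17² = 11.30 m²
P = 2y√(1+z²) = 2×2.17×√(1+2.4²) = 11.28 m
R = A/P = 11.30/11.28 = 1.002 m
Q = (1/n)·A·R^(2/3)·S^(1/2) = (1/0.012) × 11.30 × 1.002^(2/3) × 0.0027^(1/2) = 48.99 m³/s
V = Q/A = 48.99/11.30 = 4.335 m/s

4.33 m/s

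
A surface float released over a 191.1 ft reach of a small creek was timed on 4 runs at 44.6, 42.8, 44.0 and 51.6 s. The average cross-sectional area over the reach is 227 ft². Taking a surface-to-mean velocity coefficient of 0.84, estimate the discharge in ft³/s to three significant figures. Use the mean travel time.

t̄ = (44.6 + 42.8 + 44.0 + 51.6) / 4 = 45.75 s
v_surface = L / t̄ = 191.1 / 45.75 = 4.177 ft/s
v_mean = 0.84 × 4.177 = 3.509 ft/s
Q = A × v_mean = 227 × 3.509 = 796.5 ft³/s

796 ft³/s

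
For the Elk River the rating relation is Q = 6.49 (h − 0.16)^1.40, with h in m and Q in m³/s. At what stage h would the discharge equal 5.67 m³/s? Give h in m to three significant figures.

1.07 m

h − h₀ = (Q/C)^(1/b) = (5.67/6.49)^(1/1.40) = 0.9080 m
h = 0.16 + 0.9080 = 1.068 m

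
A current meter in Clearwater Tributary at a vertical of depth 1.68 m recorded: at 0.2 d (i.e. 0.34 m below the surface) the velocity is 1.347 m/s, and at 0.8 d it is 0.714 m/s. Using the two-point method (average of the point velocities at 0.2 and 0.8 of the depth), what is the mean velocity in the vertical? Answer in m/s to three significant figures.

1.03 m/s

v̄ = (1.347 + 0.714) / 2 = 1.031 m/s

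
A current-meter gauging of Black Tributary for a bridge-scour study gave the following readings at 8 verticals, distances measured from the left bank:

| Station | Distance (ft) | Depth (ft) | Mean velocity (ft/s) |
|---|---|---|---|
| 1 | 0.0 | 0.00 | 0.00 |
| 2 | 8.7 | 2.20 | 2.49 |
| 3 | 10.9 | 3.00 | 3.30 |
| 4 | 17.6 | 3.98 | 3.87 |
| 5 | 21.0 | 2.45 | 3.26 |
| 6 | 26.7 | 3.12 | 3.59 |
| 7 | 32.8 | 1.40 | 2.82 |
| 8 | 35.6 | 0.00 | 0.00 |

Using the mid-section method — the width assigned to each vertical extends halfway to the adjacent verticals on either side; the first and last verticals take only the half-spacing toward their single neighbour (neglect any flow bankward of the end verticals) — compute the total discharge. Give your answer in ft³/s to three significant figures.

w_2 = (10.9 − 0.0)/2 = 5.45 ft; q_2 = 2.49 × 2.20 × 5.45 = 29.86 ft³/s
w_3 = (17.6 − 8.7)/2 = 4.45 ft; q_3 = 3.30 × 3.00 × 4.45 = 44.06 ft³/s
w_4 = (21.0 − 10.9)/2 = 5.05 ft; q_4 = 3.87 × 3.98 × 5.05 = 77.78 ft³/s
w_5 = (26.7 − 17.6)/2 = 4.55 ft; q_5 = 3.26 × 2.45 × 4.55 = 36.34 ft³/s
w_6 = (32.8 − 21.0)/2 = 5.9 ft; q_6 = 3.59 × 3.12 × 5.9 = 66.08 ft³/s
w_7 = (35.6 − 26.7)/2 = 4.45 ft; q_7 = 2.82 × 1.40 × 4.45 = 17.57 ft³/s
Stations 1, 8 contribute zero (depth or velocity is 0).
Q = Σ qᵢ = 271.7 ft³/s

272 ft³/s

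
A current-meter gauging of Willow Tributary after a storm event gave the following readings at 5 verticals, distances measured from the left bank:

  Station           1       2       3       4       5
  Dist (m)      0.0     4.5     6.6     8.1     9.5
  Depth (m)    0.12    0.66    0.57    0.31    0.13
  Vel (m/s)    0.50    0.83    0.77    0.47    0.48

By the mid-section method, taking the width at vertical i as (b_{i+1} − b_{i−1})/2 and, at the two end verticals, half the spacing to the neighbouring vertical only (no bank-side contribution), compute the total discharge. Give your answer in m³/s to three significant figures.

2.99 m³/s

w_1 = (4.5 − 0.0)/2 = 2.25 m; q_1 = 0.50 × 0.12 × 2.25 = 0.1350 m³/s
w_2 = (6.6 − 0.0)/2 = 3.3 m; q_2 = 0.83 × 0.66 × 3.3 = 1.808 m³/s
w_3 = (8.1 − 4.5)/2 = 1.8 m; q_3 = 0.77 × 0.57 × 1.8 = 0.7900 m³/s
w_4 = (9.5 − 6.6)/2 = 1.45 m; q_4 = 0.47 × 0.31 × 1.45 = 0.2113 m³/s
w_5 = (9.5 − 8.1)/2 = 0.7 m; q_5 = 0.48 × 0.13 × 0.7 = 0.04368 m³/s
Q = Σ qᵢ = 2.988 m³/s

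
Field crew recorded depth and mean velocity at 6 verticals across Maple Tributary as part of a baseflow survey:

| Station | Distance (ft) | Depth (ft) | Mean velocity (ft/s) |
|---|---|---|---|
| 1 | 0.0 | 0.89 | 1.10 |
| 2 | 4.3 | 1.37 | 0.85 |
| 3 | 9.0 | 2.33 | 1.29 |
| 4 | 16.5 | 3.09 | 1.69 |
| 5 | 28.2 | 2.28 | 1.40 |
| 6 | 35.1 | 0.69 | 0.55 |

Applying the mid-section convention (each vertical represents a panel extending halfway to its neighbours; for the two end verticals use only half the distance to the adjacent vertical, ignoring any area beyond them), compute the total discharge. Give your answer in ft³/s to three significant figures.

w_1 = (4.3 − 0.0)/2 = 2.15 ft; q_1 = 1.10 × 0.89 × 2.15 = 2.105 ft³/s
w_2 = (9.0 − 0.0)/2 = 4.5 ft; q_2 = 0.85 × 1.37 × 4.5 = 5.240 ft³/s
w_3 = (16.5 − 4.3)/2 = 6.1 ft; q_3 = 1.29 × 2.33 × 6.1 = 18.33 ft³/s
w_4 = (28.2 − 9.0)/2 = 9.6 ft; q_4 = 1.69 × 3.09 × 9.6 = 50.13 ft³/s
w_5 = (35.1 − 16.5)/2 = 9.3 ft; q_5 = 1.40 × 2.28 × 9.3 = 29.69 ft³/s
w_6 = (35.1 − 28.2)/2 = 3.45 ft; q_6 = 0.55 × 0.69 × 3.45 = 1.309 ft³/s
Q = Σ qᵢ = 106.8 ft³/s

107 ft³/s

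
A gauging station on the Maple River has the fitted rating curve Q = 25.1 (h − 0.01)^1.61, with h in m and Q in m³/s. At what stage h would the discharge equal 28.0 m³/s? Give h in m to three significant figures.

h − h₀ = (Q/C)^(1/b) = (28.0/25.1)^(1/1.61) = 1.070 m
h = 0.01 + 1.070 = 1.080 m

1.08 m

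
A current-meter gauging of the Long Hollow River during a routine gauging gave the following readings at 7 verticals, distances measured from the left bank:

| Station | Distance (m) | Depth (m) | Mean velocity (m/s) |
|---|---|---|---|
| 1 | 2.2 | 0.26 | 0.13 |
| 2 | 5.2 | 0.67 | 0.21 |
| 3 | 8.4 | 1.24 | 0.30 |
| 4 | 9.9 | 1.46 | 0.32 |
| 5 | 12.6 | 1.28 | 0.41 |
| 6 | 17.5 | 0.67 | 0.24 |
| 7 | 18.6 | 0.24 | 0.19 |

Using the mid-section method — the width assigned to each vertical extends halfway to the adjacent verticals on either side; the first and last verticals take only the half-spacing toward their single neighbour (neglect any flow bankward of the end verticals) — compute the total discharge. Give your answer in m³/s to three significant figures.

4.84 m³/s

w_1 = (5.2 − 2.2)/2 = 1.5 m; q_1 = 0.13 × 0.26 × 1.5 = 0.05070 m³/s
w_2 = (8.4 − 2.2)/2 = 3.1 m; q_2 = 0.21 × 0.67 × 3.1 = 0.4362 m³/s
w_3 = (9.9 − 5.2)/2 = 2.35 m; q_3 = 0.30 × 1.24 × 2.35 = 0.8742 m³/s
w_4 = (12.6 − 8.4)/2 = 2.1 m; q_4 = 0.32 × 1.46 × 2.1 = 0.9811 m³/s
w_5 = (17.5 − 9.9)/2 = 3.8 m; q_5 = 0.41 × 1.28 × 3.8 = 1.994 m³/s
w_6 = (18.6 − 12.6)/2 = 3 m; q_6 = 0.24 × 0.67 × 3 = 0.4824 m³/s
w_7 = (18.6 − 17.5)/2 = 0.55 m; q_7 = 0.19 × 0.24 × 0.55 = 0.02508 m³/s
Q = Σ qᵢ = 4.844 m³/s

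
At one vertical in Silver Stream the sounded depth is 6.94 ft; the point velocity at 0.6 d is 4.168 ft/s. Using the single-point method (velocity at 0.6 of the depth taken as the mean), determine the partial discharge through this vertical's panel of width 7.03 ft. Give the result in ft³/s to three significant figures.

203 ft³/s

v̄ = v₀.₆ = 4.168 ft/s
q = v̄ × d × w = 4.168 × 6.94 × 7.03 = 203.3 ft³/s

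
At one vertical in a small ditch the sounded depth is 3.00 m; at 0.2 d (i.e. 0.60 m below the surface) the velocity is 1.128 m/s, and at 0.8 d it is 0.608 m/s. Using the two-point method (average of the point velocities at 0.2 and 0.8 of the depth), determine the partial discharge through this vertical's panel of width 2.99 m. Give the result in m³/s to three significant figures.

v̄ = (1.128 + 0.608) / 2 = 0.8680 m/s
q = v̄ × d × w = 0.8680 × 3.00 × 2.99 = 7.786 m³/s

7.79 m³/s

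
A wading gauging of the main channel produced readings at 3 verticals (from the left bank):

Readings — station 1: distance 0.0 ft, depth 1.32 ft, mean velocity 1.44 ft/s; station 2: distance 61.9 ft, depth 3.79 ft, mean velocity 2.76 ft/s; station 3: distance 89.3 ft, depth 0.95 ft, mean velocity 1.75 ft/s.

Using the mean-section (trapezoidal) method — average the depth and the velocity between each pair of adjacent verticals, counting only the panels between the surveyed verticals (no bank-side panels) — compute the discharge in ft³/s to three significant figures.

Panel 1-2: Δb = 61.9 ft, d̄ = (1.32+3.79)/2 = 2.555, v̄ = (1.44+2.76)/2 = 2.1 → q = 61.9×2.555×2.1 = 332.1 ft³/s
Panel 2-3: Δb = 27.4 ft, d̄ = (3.79+0.95)/2 = 2.37, v̄ = (2.76+1.75)/2 = 2.255 → q = 27.4×2.37×2.255 = 146.4 ft³/s
Q = Σ q = 478.6 ft³/s

479 ft³/s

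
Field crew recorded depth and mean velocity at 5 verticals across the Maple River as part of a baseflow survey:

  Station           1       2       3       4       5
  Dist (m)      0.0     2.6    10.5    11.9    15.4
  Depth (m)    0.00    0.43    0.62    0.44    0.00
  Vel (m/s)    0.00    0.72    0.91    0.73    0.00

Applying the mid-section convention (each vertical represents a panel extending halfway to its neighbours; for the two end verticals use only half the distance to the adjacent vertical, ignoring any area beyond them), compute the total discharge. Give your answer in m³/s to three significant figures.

w_2 = (10.5 − 0.0)/2 = 5.25 m; q_2 = 0.72 × 0.43 × 5.25 = 1.625 m³/s
w_3 = (11.9 − 2.6)/2 = 4.65 m; q_3 = 0.91 × 0.62 × 4.65 = 2.624 m³/s
w_4 = (15.4 − 10.5)/2 = 2.45 m; q_4 = 0.73 × 0.44 × 2.45 = 0.7869 m³/s
Stations 1, 5 contribute zero (depth or velocity is 0).
Q = Σ qᵢ = 5.036 m³/s

5.04 m³/s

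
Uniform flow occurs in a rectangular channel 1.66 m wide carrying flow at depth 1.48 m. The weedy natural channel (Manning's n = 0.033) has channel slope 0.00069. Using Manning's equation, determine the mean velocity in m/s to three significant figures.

A = b·y = 1.66 × 1.48 = 2.457 m²
P = b + 2y = 1.66 + 2×1.48 = 4.620 m
R = A/P = 2.457/4.620 = 0.5318 m
Q = (1/n)·A·R^(2/3)·S^(1/2) = (1/0.033) × 2.457 × 0.5318^(2/3) × 0.00069^(1/2) = 1.284 m³/s
V = Q/A = 1.284/2.457 = 0.5225 m/s

0.522 m/s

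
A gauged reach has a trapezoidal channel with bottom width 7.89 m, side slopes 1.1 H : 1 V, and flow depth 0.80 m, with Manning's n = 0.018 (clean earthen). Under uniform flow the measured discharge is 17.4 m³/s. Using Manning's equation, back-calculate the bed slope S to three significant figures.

A = (b + z·y)·y = (7.89 + 1.1×0.80)×0.80 = 7.016 m²
P = b + 2y√(1+z²) = 7.89 + 2×0.80×√(1+1.1²) = 10.27 m
R = A/P = 7.016/10.27 = 0.6832 m
S = (Q·n / (1·A·R^(2/3)))² = (17.4×0.018 / (1×7.016×0.7757))² = 0.003312

0.00331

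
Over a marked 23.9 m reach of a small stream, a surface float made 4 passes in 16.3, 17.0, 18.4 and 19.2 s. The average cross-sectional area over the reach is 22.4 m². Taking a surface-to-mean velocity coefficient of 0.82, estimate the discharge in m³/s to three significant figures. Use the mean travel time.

24.8 m³/s

t̄ = (16.3 + 17.0 + 18.4 + 19.2) / 4 = 17.725 s
v_surface = L / t̄ = 23.9 / 17.725 = 1.348 m/s
v_mean = 0.82 × 1.348 = 1.106 m/s
Q = A × v_mean = 22.4 × 1.106 = 24.77 m³/s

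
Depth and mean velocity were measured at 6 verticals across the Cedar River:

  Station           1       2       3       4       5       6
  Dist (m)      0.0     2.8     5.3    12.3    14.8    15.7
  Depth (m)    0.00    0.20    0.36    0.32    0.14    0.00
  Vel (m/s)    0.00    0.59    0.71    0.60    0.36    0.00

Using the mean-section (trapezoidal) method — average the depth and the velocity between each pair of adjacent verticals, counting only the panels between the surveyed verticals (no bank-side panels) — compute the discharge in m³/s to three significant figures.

2.38 m³/s

Panel 1-2: Δb = 2.8 m, d̄ = (0.00+0.20)/2 = 0.1, v̄ = (0.00+0.59)/2 = 0.295 → q = 2.8×0.1×0.295 = 0.08260 m³/s
Panel 2-3: Δb = 2.5 m, d̄ = (0.20+0.36)/2 = 0.28, v̄ = (0.59+0.71)/2 = 0.65 → q = 2.5×0.28×0.65 = 0.4550 m³/s
Panel 3-4: Δb = 7 m, d̄ = (0.36+0.32)/2 = 0.34, v̄ = (0.71+0.60)/2 = 0.655 → q = 7×0.34×0.655 = 1.559 m³/s
Panel 4-5: Δb = 2.5 m, d̄ = (0.32+0.14)/2 = 0.23, v̄ = (0.60+0.36)/2 = 0.48 → q = 2.5×0.23×0.48 = 0.2760 m³/s
Panel 5-6: Δb = 0.9 m, d̄ = (0.14+0.00)/2 = 0.07, v̄ = (0.36+0.00)/2 = 0.18 → q = 0.9×0.07×0.18 = 0.01134 m³/s
Q = Σ q = 2.384 m³/s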